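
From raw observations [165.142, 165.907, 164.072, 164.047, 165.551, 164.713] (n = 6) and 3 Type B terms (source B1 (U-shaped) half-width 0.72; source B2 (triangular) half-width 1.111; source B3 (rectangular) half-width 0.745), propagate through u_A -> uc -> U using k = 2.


mean = (165.142 + 165.907 + 164.072 + 164.047 + 165.551 + 164.713) / 6 = 164.9053333
s = sqrt(sum((x - mean)^2)/(n-1)) = 0.76738587
u_A = s / sqrt(n) = 0.76738587 / sqrt(6) = 0.31328397
u_B1 = 0.72 / sqrt(2) = 0.50911688
u_B2 = 1.111 / sqrt(6) = 0.45356385
u_B3 = 0.745 / sqrt(3) = 0.43012595
uc = sqrt(0.31328397^2 + 0.50911688^2 + 0.45356385^2 + 0.43012595^2) = 0.86491349
U = k * uc = 2 * 0.86491349
U = 1.7298

1.7298


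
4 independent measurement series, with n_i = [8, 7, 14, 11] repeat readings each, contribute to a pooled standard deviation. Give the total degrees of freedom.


nu = sum_i (n_i - 1)
nu = ((8 - 1) + (7 - 1) + (14 - 1) + (11 - 1))
nu = 7 + 6 + 13 + 10
nu = 36

36


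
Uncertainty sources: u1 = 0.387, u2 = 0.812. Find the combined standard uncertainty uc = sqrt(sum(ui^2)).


uc = sqrt(0.387^2 + 0.812^2)
uc = sqrt(0.809113)
uc = 0.8995

0.8995


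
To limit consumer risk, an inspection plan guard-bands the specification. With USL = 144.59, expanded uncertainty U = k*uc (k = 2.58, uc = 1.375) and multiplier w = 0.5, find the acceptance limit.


U = k * uc = 2.58 * 1.375 = 3.5475
guard band g = w * U = 0.5 * 3.5475 = 1.77375
AL = USL - g = 144.59 - 1.77375
AL = 142.8162

142.8162


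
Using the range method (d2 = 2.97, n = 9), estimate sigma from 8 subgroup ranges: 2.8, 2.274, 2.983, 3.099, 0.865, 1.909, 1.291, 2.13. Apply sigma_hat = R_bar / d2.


R_bar = (2.8 + 2.274 + 2.983 + 3.099 + 0.865 + 1.909 + 1.291 + 2.13) / 8
R_bar = 17.351 / 8 = 2.168875
sigma_hat = R_bar / d2 = 2.168875 / 2.97 = 0.7303

0.7303


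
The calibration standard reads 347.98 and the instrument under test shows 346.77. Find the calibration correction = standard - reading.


Correction = standard - reading
= 347.98 - 346.77
= 1.2100

1.2100


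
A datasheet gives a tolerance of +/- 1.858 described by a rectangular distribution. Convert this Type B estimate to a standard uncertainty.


u_B = half_width / sqrt(3)
u_B = 1.858 / 1.7320508
u_B = 1.0727

1.0727


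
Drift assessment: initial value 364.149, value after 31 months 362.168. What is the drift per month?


rate = (v2 - v1) / months
= (362.168 - 364.149) / 31
= -1.9810 / 31
= -0.0639

-0.0639


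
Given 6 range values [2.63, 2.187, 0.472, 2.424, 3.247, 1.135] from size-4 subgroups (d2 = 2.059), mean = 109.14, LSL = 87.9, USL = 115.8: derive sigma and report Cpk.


R_bar = (2.63 + 2.187 + 0.472 + 2.424 + 3.247 + 1.135) / 6 = 2.0158333
sigma = R_bar / d2 = 2.0158333 / 2.059 = 0.97903511
Cp = (USL - LSL)/(6*sigma) = (115.8 - 87.9)/(6*0.97903511) = 4.7496
Cpu = (115.8 - 109.14)/(3*0.97903511) = 2.2675
Cpl = (109.14 - 87.9)/(3*0.97903511) = 7.2316
Cpk = min(Cpu, Cpl) = 2.2675

2.2675


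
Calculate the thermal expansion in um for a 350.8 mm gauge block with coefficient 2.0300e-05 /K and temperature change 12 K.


dL = L * alpha * dT
= 350.8 * 2.0300e-05 * 12
= 0.0854549 mm
dL_um = 0.0854549 * 1000 = 85.4549 um

85.4549


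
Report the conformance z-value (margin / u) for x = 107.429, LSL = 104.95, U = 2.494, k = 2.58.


u = U / k = 2.494 / 2.58 = 0.96666667
margin = |LSL - x| = |104.95 - 107.429| = 2.479
z = margin / u = 2.479 / 0.96666667
z = 2.5645

2.5645


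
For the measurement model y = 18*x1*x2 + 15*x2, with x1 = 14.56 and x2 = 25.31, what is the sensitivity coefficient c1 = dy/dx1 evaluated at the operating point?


y = 18*x1*x2 + 15*x2
dy/dx1 = 18*x2
Evaluate at x2 = 25.31: c1 = 18 * 25.31
c1 = 455.5800

455.5800


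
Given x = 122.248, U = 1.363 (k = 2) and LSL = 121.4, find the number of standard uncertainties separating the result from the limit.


u = U / k = 1.363 / 2 = 0.6815
margin = |LSL - x| = |121.4 - 122.248| = 0.848
z = margin / u = 0.848 / 0.6815
z = 1.2443

1.2443


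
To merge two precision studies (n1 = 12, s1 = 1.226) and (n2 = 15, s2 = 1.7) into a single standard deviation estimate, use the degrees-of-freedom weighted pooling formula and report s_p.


s_p = sqrt(((n1-1)*s1^2 + (n2-1)*s2^2) / (n1+n2-2))
numerator = (12-1)*1.226^2 + (15-1)*1.7^2 = 16.533836 + 40.46 = 56.993836
denominator = 12 + 15 - 2 = 25
s_p^2 = 56.993836 / 25 = 2.2797534
s_p = sqrt(2.2797534) = 1.5099

1.5099


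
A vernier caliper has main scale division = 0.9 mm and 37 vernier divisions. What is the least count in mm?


LC = MSD / n_div
= 0.9 / 37
= 0.0243

0.0243


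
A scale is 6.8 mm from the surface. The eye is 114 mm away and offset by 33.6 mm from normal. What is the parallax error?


error = h * offset / d
= 6.8 * 33.6 / 114
= 2.0042

2.0042


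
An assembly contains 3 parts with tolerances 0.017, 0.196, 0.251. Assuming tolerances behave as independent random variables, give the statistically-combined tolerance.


RSS = sqrt(0.017^2 + 0.196^2 + 0.251^2)
= sqrt(0.101706)
= 0.3189

0.3189


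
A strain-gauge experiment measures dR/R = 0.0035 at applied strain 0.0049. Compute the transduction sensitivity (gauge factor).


GF = (dR/R) / epsilon
= 0.0035 / 0.0049
= 0.7143

0.7143


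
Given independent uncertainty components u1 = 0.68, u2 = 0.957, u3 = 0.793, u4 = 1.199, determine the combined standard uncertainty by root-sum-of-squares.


uc = sqrt(0.68^2 + 0.957^2 + 0.793^2 + 1.199^2)
uc = sqrt(3.444699)
uc = 1.8560

1.8560


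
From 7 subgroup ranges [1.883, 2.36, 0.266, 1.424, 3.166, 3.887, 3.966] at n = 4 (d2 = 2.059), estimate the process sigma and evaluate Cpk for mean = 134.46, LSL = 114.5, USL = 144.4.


R_bar = (1.883 + 2.36 + 0.266 + 1.424 + 3.166 + 3.887 + 3.966) / 7 = 2.4217143
sigma = R_bar / d2 = 2.4217143 / 2.059 = 1.1761604
Cp = (USL - LSL)/(6*sigma) = (144.4 - 114.5)/(6*1.1761604) = 4.2370
Cpu = (144.4 - 134.46)/(3*1.1761604) = 2.8171
Cpl = (134.46 - 114.5)/(3*1.1761604) = 5.6568
Cpk = min(Cpu, Cpl) = 2.8171

2.8171


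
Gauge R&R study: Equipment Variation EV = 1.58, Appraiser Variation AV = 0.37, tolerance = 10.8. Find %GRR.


GRR = sqrt(EV^2 + AV^2) = sqrt(1.58^2 + 0.37^2) = 1.6227446
%GRR = GRR / tol * 100 = 1.6227446 / 10.8 * 100
%GRR = 15.0254

15.0254


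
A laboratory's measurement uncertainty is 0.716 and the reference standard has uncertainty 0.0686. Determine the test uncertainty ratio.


TUR = u_lab / u_ref
= 0.716 / 0.0686
= 10.4373

10.4373


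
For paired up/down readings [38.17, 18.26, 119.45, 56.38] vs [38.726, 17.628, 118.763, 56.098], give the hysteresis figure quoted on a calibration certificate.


|38.17 - 38.726| = 0.5560
|18.26 - 17.628| = 0.6320
|119.45 - 118.763| = 0.6870
|56.38 - 56.098| = 0.2820
hysteresis = max(diffs) = 0.6870

0.6870


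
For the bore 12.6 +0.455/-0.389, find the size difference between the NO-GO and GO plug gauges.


GO = nominal - lower_tol (smallest hole = maximum material condition)
GO = 12.6 - 0.389 = 12.211
NO-GO = nominal + upper_tol (largest hole = least material condition)
NO-GO = 12.6 + 0.455 = 13.055
spread = NO-GO - GO = 13.055 - 12.211 = 0.8440

0.8440


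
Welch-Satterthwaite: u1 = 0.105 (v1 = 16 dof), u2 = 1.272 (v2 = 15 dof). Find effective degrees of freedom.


uc = sqrt(u1^2 + u2^2) = sqrt(0.105^2 + 1.272^2) = 1.2763264
v_eff = uc^4 / (u1^4/v1 + u2^4/v2)
= 1.2763264^4 / (0.105^4/16 + 1.272^4/15)
= 2.6536706 / 0.17453241
v_eff = 15.2045

15.2045


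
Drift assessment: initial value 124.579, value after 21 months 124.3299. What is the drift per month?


rate = (v2 - v1) / months
= (124.3299 - 124.579) / 21
= -0.2491 / 21
= -0.0119

-0.0119


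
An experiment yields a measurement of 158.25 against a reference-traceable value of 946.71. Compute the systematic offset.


Systematic error = measured - true
= 158.25 - 946.71
= -788.4600

-788.4600


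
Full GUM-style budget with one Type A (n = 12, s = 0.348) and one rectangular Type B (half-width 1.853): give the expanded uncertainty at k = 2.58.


u_A = s / sqrt(n) = 0.348 / sqrt(12) = 0.10045895
u_B = half_width / sqrt(3) = 1.853 / sqrt(3) = 1.06983
uc = sqrt(u_A^2 + u_B^2) = sqrt(0.10045895^2 + 1.06983^2) = 1.0745363
U = k * uc = 2.58 * 1.0745363
U = 2.7723

2.7723


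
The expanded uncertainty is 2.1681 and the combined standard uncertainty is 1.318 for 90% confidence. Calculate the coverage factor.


k = U / uc
k = 2.1681 / 1.318
k = 1.645

1.645


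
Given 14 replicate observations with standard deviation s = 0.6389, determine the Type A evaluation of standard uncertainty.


u_A = s / sqrt(n)
u_A = 0.6389 / sqrt(14)
u_A = 0.6389 / 3.7416574
u_A = 0.1708

0.1708


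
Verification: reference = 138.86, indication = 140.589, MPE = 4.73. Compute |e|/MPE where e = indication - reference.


e = indication - reference = 140.589 - 138.86 = 1.7290
|e| = 1.7290
ratio = |e| / MPE = 1.7290 / 4.73
ratio = 0.3655

0.3655


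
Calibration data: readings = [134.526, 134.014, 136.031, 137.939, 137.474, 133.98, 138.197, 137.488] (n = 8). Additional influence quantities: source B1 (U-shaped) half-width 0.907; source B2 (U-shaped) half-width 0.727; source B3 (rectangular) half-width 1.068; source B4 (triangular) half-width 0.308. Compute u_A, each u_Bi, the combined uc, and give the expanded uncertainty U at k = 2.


mean = (134.526 + 134.014 + 136.031 + 137.939 + 137.474 + 133.98 + 138.197 + 137.488) / 8 = 136.206125
s = sqrt(sum((x - mean)^2)/(n-1)) = 1.8060091
u_A = s / sqrt(n) = 1.8060091 / sqrt(8) = 0.63852064
u_B1 = 0.907 / sqrt(2) = 0.64134585
u_B2 = 0.727 / sqrt(2) = 0.51406663
u_B3 = 1.068 / sqrt(3) = 0.61661009
u_B4 = 0.308 / sqrt(6) = 0.12574047
uc = sqrt(0.63852064^2 + 0.64134585^2 + 0.51406663^2 + 0.61661009^2 + 0.12574047^2) = 1.2162715
U = k * uc = 2 * 1.2162715
U = 2.4325

2.4325


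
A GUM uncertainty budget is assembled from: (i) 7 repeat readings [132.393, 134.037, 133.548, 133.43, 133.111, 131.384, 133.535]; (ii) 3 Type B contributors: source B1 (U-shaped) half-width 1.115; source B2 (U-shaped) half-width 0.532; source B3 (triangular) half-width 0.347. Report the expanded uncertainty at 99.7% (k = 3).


mean = (132.393 + 134.037 + 133.548 + 133.43 + 133.111 + 131.384 + 133.535) / 7 = 133.0625714
s = sqrt(sum((x - mean)^2)/(n-1)) = 0.89550895
u_A = s / sqrt(n) = 0.89550895 / sqrt(7) = 0.33847057
u_B1 = 1.115 / sqrt(2) = 0.78842406
u_B2 = 0.532 / sqrt(2) = 0.37618081
u_B3 = 0.347 / sqrt(6) = 0.14166216
uc = sqrt(0.33847057^2 + 0.78842406^2 + 0.37618081^2 + 0.14166216^2) = 0.94749934
U = k * uc = 3 * 0.94749934
U = 2.8425

2.8425


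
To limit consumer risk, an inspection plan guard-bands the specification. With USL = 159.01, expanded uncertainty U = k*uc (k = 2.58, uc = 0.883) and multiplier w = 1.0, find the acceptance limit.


U = k * uc = 2.58 * 0.883 = 2.27814
guard band g = w * U = 1.0 * 2.27814 = 2.27814
AL = USL - g = 159.01 - 2.27814
AL = 156.7319

156.7319


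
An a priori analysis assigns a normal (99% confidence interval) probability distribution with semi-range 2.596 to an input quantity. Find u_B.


u_B = half_width / 2.576
u_B = 2.596 / 2.576
u_B = 1.0078

1.0078


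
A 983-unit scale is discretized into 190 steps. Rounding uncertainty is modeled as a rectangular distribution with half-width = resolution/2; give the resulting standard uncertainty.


resolution = range / divisions
resolution = 983 / 190 = 5.1736842
u_res = resolution / (2*sqrt(3))
u_res = 5.1736842 / 3.4641016
u_res = 1.4935

1.4935


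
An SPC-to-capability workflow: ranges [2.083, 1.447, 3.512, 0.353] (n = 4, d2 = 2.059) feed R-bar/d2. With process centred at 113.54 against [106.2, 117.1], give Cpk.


R_bar = (2.083 + 1.447 + 3.512 + 0.353) / 4 = 1.84875
sigma = R_bar / d2 = 1.84875 / 2.059 = 0.89788732
Cp = (USL - LSL)/(6*sigma) = (117.1 - 106.2)/(6*0.89788732) = 2.0233
Cpu = (117.1 - 113.54)/(3*0.89788732) = 1.3216
Cpl = (113.54 - 106.2)/(3*0.89788732) = 2.7249
Cpk = min(Cpu, Cpl) = 1.3216

1.3216


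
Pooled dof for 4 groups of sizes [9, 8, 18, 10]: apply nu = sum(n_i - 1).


nu = sum_i (n_i - 1)
nu = ((9 - 1) + (8 - 1) + (18 - 1) + (10 - 1))
nu = 8 + 7 + 17 + 9
nu = 41

41


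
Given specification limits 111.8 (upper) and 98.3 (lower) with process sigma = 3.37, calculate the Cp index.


Cp = (USL - LSL) / (6 * sigma)
= (111.8 - 98.3) / (6 * 3.37)
= 13.5000 / 20.2200
= 0.6677

0.6677


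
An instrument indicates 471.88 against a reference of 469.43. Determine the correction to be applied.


Correction = standard - reading
= 469.43 - 471.88
= -2.4500

-2.4500


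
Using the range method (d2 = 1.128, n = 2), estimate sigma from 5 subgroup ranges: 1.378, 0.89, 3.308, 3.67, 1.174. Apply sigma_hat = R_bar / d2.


R_bar = (1.378 + 0.89 + 3.308 + 3.67 + 1.174) / 5
R_bar = 10.42 / 5 = 2.084
sigma_hat = R_bar / d2 = 2.084 / 1.128 = 1.8475

1.8475


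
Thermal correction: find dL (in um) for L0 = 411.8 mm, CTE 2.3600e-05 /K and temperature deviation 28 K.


dL = L * alpha * dT
= 411.8 * 2.3600e-05 * 28
= 0.2721174 mm
dL_um = 0.2721174 * 1000 = 272.1174 um

272.1174


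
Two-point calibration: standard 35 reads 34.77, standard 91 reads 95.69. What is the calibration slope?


slope = (y2 - y1) / (x2 - x1)
= (95.69 - 34.77) / (91 - 35)
= 60.9200 / 56
= 1.0879

1.0879


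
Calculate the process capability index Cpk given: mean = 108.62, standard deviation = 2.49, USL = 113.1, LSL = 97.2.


Cpu = (USL - mean) / (3*sigma) = (113.1 - 108.62) / (3*2.49) = 0.5997
Cpl = (mean - LSL) / (3*sigma) = (108.62 - 97.2) / (3*2.49) = 1.5288
Cpk = min(Cpu, Cpl) = 0.5997

0.5997


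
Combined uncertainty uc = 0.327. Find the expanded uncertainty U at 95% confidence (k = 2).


U = k * uc
U = 2 * 0.327
U = 0.6540

0.6540


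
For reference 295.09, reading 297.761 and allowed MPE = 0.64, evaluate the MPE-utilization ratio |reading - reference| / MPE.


e = indication - reference = 297.761 - 295.09 = 2.6710
|e| = 2.6710
ratio = |e| / MPE = 2.6710 / 0.64
ratio = 4.1734

4.1734


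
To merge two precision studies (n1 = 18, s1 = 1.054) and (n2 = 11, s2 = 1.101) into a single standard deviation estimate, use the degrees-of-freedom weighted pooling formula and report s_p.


s_p = sqrt(((n1-1)*s1^2 + (n2-1)*s2^2) / (n1+n2-2))
numerator = (18-1)*1.054^2 + (11-1)*1.101^2 = 18.885572 + 12.12201 = 31.007582
denominator = 18 + 11 - 2 = 27
s_p^2 = 31.007582 / 27 = 1.148429
s_p = sqrt(1.148429) = 1.0716

1.0716


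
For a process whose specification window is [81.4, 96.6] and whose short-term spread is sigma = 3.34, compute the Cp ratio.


Cp = (USL - LSL) / (6 * sigma)
= (96.6 - 81.4) / (6 * 3.34)
= 15.2000 / 20.0400
= 0.7585

0.7585


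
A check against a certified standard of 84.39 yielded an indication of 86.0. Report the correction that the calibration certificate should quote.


Correction = standard - reading
= 84.39 - 86.0
= -1.6100

-1.6100


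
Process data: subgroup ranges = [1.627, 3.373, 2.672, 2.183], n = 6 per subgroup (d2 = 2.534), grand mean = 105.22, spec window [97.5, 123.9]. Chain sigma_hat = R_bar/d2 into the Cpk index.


R_bar = (1.627 + 3.373 + 2.672 + 2.183) / 4 = 2.46375
sigma = R_bar / d2 = 2.46375 / 2.534 = 0.97227703
Cp = (USL - LSL)/(6*sigma) = (123.9 - 97.5)/(6*0.97227703) = 4.5255
Cpu = (123.9 - 105.22)/(3*0.97227703) = 6.4042
Cpl = (105.22 - 97.5)/(3*0.97227703) = 2.6467
Cpk = min(Cpu, Cpl) = 2.6467

2.6467


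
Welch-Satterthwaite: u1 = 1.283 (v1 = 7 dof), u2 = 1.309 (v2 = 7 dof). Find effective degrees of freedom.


uc = sqrt(u1^2 + u2^2) = sqrt(1.283^2 + 1.309^2) = 1.832913
v_eff = uc^4 / (u1^4/v1 + u2^4/v2)
= 1.832913^4 / (1.283^4/7 + 1.309^4/7)
= 11.286711 / 0.80651802
v_eff = 13.9944

13.9944


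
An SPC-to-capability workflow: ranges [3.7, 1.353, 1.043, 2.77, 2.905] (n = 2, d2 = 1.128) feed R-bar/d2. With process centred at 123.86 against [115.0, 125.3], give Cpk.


R_bar = (3.7 + 1.353 + 1.043 + 2.77 + 2.905) / 5 = 2.3542
sigma = R_bar / d2 = 2.3542 / 1.128 = 2.0870567
Cp = (USL - LSL)/(6*sigma) = (125.3 - 115.0)/(6*2.0870567) = 0.8225
Cpu = (125.3 - 123.86)/(3*2.0870567) = 0.2300
Cpl = (123.86 - 115.0)/(3*2.0870567) = 1.4151
Cpk = min(Cpu, Cpl) = 0.2300

0.2300


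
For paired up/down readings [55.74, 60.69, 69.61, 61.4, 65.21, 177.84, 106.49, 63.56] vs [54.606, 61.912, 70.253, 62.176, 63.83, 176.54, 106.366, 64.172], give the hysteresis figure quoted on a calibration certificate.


|55.74 - 54.606| = 1.1340
|60.69 - 61.912| = 1.2220
|69.61 - 70.253| = 0.6430
|61.4 - 62.176| = 0.7760
|65.21 - 63.83| = 1.3800
|177.84 - 176.54| = 1.3000
|106.49 - 106.366| = 0.1240
|63.56 - 64.172| = 0.6120
hysteresis = max(diffs) = 1.3800

1.3800


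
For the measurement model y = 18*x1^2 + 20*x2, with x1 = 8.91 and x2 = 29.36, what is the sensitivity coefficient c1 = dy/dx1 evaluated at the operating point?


y = 18*x1^2 + 20*x2
dy/dx1 = 2*18*x1
Evaluate at x1 = 8.91: c1 = 36 * 8.91
c1 = 320.7600

320.7600


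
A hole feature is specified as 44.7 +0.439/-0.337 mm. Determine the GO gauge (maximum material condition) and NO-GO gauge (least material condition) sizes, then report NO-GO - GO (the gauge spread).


GO = nominal - lower_tol (smallest hole = maximum material condition)
GO = 44.7 - 0.337 = 44.363
NO-GO = nominal + upper_tol (largest hole = least material condition)
NO-GO = 44.7 + 0.439 = 45.139
spread = NO-GO - GO = 45.139 - 44.363 = 0.7760

0.7760


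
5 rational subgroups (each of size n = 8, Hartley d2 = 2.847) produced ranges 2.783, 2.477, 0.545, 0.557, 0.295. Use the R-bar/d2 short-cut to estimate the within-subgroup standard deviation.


R_bar = (2.783 + 2.477 + 0.545 + 0.557 + 0.295) / 5
R_bar = 6.657 / 5 = 1.3314
sigma_hat = R_bar / d2 = 1.3314 / 2.847 = 0.4677

0.4677


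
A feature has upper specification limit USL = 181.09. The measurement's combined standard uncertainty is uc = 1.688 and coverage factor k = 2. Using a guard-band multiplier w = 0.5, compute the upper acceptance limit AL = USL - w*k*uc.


U = k * uc = 2 * 1.688 = 3.376
guard band g = w * U = 0.5 * 3.376 = 1.688
AL = USL - g = 181.09 - 1.688
AL = 179.4020

179.4020


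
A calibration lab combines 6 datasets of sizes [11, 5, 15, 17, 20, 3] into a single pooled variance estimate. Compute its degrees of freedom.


nu = sum_i (n_i - 1)
nu = ((11 - 1) + (5 - 1) + (15 - 1) + (17 - 1) + (20 - 1) + (3 - 1))
nu = 10 + 4 + 14 + 16 + 19 + 2
nu = 65

65


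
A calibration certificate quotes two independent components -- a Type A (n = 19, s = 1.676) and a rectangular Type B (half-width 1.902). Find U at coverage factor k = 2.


u_A = s / sqrt(n) = 1.676 / sqrt(19) = 0.38450077
u_B = half_width / sqrt(3) = 1.902 / sqrt(3) = 1.0981202
uc = sqrt(u_A^2 + u_B^2) = sqrt(0.38450077^2 + 1.0981202^2) = 1.1634899
U = k * uc = 2 * 1.1634899
U = 2.3270

2.3270


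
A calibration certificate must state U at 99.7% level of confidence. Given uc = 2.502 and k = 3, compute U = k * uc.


U = k * uc
U = 3 * 2.502
U = 7.5060

7.5060


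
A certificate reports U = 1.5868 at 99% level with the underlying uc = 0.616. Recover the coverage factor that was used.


k = U / uc
k = 1.5868 / 0.616
k = 2.576

2.576


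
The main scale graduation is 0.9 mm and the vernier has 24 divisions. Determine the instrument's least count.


LC = MSD / n_div
= 0.9 / 24
= 0.0375

0.0375


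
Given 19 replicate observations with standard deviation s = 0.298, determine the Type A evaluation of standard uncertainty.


u_A = s / sqrt(n)
u_A = 0.298 / sqrt(19)
u_A = 0.298 / 4.3588989
u_A = 0.0684

0.0684


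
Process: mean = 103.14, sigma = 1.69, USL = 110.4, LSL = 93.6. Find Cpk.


Cpu = (USL - mean) / (3*sigma) = (110.4 - 103.14) / (3*1.69) = 1.4320
Cpl = (mean - LSL) / (3*sigma) = (103.14 - 93.6) / (3*1.69) = 1.8817
Cpk = min(Cpu, Cpl) = 1.4320

1.4320


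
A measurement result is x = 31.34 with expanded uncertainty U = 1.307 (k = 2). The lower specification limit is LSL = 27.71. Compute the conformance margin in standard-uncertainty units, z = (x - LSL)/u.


u = U / k = 1.307 / 2 = 0.6535
margin = |LSL - x| = |27.71 - 31.34| = 3.63
z = margin / u = 3.63 / 0.6535
z = 5.5547

5.5547


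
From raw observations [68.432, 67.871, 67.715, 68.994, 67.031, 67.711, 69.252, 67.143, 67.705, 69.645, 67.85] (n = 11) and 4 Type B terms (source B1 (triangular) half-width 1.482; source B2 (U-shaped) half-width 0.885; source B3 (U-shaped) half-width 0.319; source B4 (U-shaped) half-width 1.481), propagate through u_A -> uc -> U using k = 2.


mean = (68.432 + 67.871 + 67.715 + 68.994 + 67.031 + 67.711 + 69.252 + 67.143 + 67.705 + 69.645 + 67.85) / 11 = 68.12263636
s = sqrt(sum((x - mean)^2)/(n-1)) = 0.85129751
u_A = s / sqrt(n) = 0.85129751 / sqrt(11) = 0.25667586
u_B1 = 1.482 / sqrt(6) = 0.60502397
u_B2 = 0.885 / sqrt(2) = 0.6257895
u_B3 = 0.319 / sqrt(2) = 0.22556706
u_B4 = 1.481 / sqrt(2) = 1.0472251
uc = sqrt(0.25667586^2 + 0.60502397^2 + 0.6257895^2 + 0.22556706^2 + 1.0472251^2) = 1.4039622
U = k * uc = 2 * 1.4039622
U = 2.8079

2.8079


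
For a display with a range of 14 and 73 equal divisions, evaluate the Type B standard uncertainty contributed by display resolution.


resolution = range / divisions
resolution = 14 / 73 = 0.19178082
u_res = resolution / (2*sqrt(3))
u_res = 0.19178082 / 3.4641016
u_res = 0.0554

0.0554


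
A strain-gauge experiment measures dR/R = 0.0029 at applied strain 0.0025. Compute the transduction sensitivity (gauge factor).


GF = (dR/R) / epsilon
= 0.0029 / 0.0025
= 1.1600

1.1600


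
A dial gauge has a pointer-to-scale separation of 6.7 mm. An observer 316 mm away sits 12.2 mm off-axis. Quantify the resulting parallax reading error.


error = h * offset / d
= 6.7 * 12.2 / 316
= 0.2587

0.2587


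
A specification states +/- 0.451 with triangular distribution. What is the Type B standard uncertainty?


u_B = half_width / sqrt(6)
u_B = 0.451 / 2.4494897
u_B = 0.1841

0.1841


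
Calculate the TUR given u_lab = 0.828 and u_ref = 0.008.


TUR = u_lab / u_ref
= 0.828 / 0.008
= 103.5000

103.5000


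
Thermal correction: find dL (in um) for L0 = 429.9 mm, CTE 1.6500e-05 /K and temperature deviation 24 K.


dL = L * alpha * dT
= 429.9 * 1.6500e-05 * 24
= 0.1702404 mm
dL_um = 0.1702404 * 1000 = 170.2404 um

170.2404


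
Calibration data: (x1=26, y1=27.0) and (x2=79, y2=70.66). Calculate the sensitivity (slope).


slope = (y2 - y1) / (x2 - x1)
= (70.66 - 27.0) / (79 - 26)
= 43.6600 / 53
= 0.8238

0.8238


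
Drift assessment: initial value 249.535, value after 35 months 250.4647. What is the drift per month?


rate = (v2 - v1) / months
= (250.4647 - 249.535) / 35
= 0.9297 / 35
= 0.0266

0.0266


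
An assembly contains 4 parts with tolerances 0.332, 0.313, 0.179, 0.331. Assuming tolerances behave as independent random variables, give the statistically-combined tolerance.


RSS = sqrt(0.332^2 + 0.313^2 + 0.179^2 + 0.331^2)
= sqrt(0.349795)
= 0.5914

0.5914


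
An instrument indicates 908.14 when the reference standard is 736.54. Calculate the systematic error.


Systematic error = measured - true
= 908.14 - 736.54
= 171.6000

171.6000


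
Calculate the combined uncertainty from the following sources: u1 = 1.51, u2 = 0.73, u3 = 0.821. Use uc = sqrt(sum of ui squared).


uc = sqrt(1.51^2 + 0.73^2 + 0.821^2)
uc = sqrt(3.487041)
uc = 1.8674

1.8674


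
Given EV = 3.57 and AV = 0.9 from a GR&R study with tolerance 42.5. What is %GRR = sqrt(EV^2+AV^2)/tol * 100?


GRR = sqrt(EV^2 + AV^2) = sqrt(3.57^2 + 0.9^2) = 3.681698
%GRR = GRR / tol * 100 = 3.681698 / 42.5 * 100
%GRR = 8.6628

8.6628


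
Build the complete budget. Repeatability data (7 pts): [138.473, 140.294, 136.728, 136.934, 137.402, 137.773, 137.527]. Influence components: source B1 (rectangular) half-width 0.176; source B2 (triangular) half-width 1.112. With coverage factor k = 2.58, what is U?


mean = (138.473 + 140.294 + 136.728 + 136.934 + 137.402 + 137.773 + 137.527) / 7 = 137.8758571
s = sqrt(sum((x - mean)^2)/(n-1)) = 1.208683
u_A = s / sqrt(n) = 1.208683 / sqrt(7) = 0.45683923
u_B1 = 0.176 / sqrt(3) = 0.10161365
u_B2 = 1.112 / sqrt(6) = 0.4539721
uc = sqrt(0.45683923^2 + 0.10161365^2 + 0.4539721^2) = 0.6520108
U = k * uc = 2.58 * 0.6520108
U = 1.6822

1.6822


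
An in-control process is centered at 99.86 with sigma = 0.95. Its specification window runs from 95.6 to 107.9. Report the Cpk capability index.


Cpu = (USL - mean) / (3*sigma) = (107.9 - 99.86) / (3*0.95) = 2.8211
Cpl = (mean - LSL) / (3*sigma) = (99.86 - 95.6) / (3*0.95) = 1.4947
Cpk = min(Cpu, Cpl) = 1.4947

1.4947


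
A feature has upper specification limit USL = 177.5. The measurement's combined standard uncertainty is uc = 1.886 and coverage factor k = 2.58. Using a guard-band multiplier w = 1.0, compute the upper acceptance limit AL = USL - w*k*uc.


U = k * uc = 2.58 * 1.886 = 4.86588
guard band g = w * U = 1.0 * 4.86588 = 4.86588
AL = USL - g = 177.5 - 4.86588
AL = 172.6341

172.6341


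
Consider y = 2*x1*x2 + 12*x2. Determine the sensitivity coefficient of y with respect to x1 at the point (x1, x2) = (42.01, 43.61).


y = 2*x1*x2 + 12*x2
dy/dx1 = 2*x2
Evaluate at x2 = 43.61: c1 = 2 * 43.61
c1 = 87.2200

87.2200


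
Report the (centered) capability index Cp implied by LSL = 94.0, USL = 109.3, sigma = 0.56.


Cp = (USL - LSL) / (6 * sigma)
= (109.3 - 94.0) / (6 * 0.56)
= 15.3000 / 3.3600
= 4.5536

4.5536


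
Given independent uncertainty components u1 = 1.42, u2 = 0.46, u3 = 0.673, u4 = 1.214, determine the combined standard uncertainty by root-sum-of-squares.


uc = sqrt(1.42^2 + 0.46^2 + 0.673^2 + 1.214^2)
uc = sqrt(4.154725)
uc = 2.0383

2.0383


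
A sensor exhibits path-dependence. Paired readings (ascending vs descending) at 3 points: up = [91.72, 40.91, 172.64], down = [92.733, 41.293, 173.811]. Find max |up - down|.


|91.72 - 92.733| = 1.0130
|40.91 - 41.293| = 0.3830
|172.64 - 173.811| = 1.1710
hysteresis = max(diffs) = 1.1710

1.1710


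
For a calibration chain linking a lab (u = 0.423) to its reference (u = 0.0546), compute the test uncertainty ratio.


TUR = u_lab / u_ref
= 0.423 / 0.0546
= 7.7473

7.7473


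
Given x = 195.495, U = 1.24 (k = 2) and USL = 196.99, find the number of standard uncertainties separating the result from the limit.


u = U / k = 1.24 / 2 = 0.62
margin = |USL - x| = |196.99 - 195.495| = 1.495
z = margin / u = 1.495 / 0.62
z = 2.4113

2.4113


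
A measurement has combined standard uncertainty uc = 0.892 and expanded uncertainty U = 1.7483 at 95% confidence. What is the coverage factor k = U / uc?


k = U / uc
k = 1.7483 / 0.892
k = 1.96

1.96


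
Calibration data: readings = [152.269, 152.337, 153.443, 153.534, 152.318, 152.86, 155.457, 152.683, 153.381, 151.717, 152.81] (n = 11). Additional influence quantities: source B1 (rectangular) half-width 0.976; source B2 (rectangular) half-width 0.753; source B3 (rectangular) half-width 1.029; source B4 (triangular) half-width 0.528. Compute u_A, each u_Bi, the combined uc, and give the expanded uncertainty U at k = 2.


mean = (152.269 + 152.337 + 153.443 + 153.534 + 152.318 + 152.86 + 155.457 + 152.683 + 153.381 + 151.717 + 152.81) / 11 = 152.9826364
s = sqrt(sum((x - mean)^2)/(n-1)) = 0.99505932
u_A = s / sqrt(n) = 0.99505932 / sqrt(11) = 0.30002167
u_B1 = 0.976 / sqrt(3) = 0.56349386
u_B2 = 0.753 / sqrt(3) = 0.43474475
u_B3 = 1.029 / sqrt(3) = 0.59409343
u_B4 = 0.528 / sqrt(6) = 0.2155551
uc = sqrt(0.30002167^2 + 0.56349386^2 + 0.43474475^2 + 0.59409343^2 + 0.2155551^2) = 0.99797412
U = k * uc = 2 * 0.99797412
U = 1.9959

1.9959


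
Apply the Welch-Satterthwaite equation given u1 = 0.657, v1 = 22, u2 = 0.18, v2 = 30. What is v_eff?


uc = sqrt(u1^2 + u2^2) = sqrt(0.657^2 + 0.18^2) = 0.68121142
v_eff = uc^4 / (u1^4/v1 + u2^4/v2)
= 0.68121142^4 / (0.657^4/22 + 0.18^4/30)
= 0.21534147 / 0.008504122
v_eff = 25.3220

25.3220


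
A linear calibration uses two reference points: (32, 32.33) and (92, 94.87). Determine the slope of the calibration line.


slope = (y2 - y1) / (x2 - x1)
= (94.87 - 32.33) / (92 - 32)
= 62.5400 / 60
= 1.0423

1.0423


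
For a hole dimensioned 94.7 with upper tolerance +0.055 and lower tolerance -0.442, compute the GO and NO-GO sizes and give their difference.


GO = nominal - lower_tol (smallest hole = maximum material condition)
GO = 94.7 - 0.442 = 94.258
NO-GO = nominal + upper_tol (largest hole = least material condition)
NO-GO = 94.7 + 0.055 = 94.755
spread = NO-GO - GO = 94.755 - 94.258 = 0.4970

0.4970


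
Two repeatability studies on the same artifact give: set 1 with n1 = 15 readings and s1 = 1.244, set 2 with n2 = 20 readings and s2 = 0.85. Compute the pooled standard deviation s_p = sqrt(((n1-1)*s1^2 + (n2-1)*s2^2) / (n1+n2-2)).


s_p = sqrt(((n1-1)*s1^2 + (n2-1)*s2^2) / (n1+n2-2))
numerator = (15-1)*1.244^2 + (20-1)*0.85^2 = 21.665504 + 13.7275 = 35.393004
denominator = 15 + 20 - 2 = 33
s_p^2 = 35.393004 / 33 = 1.0725153
s_p = sqrt(1.0725153) = 1.0356

1.0356


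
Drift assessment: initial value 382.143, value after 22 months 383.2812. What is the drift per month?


rate = (v2 - v1) / months
= (383.2812 - 382.143) / 22
= 1.1382 / 22
= 0.0517

0.0517


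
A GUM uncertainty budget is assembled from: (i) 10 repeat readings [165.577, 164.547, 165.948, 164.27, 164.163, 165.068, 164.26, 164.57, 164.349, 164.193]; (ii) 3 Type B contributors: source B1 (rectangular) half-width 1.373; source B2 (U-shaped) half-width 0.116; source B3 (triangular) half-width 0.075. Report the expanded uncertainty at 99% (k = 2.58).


mean = (165.577 + 164.547 + 165.948 + 164.27 + 164.163 + 165.068 + 164.26 + 164.57 + 164.349 + 164.193) / 10 = 164.6945
s = sqrt(sum((x - mean)^2)/(n-1)) = 0.6279758
u_A = s / sqrt(n) = 0.6279758 / sqrt(10) = 0.19858338
u_B1 = 1.373 / sqrt(3) = 0.79270192
u_B2 = 0.116 / sqrt(2) = 0.082024387
u_B3 = 0.075 / sqrt(6) = 0.030618622
uc = sqrt(0.19858338^2 + 0.79270192^2 + 0.082024387^2 + 0.030618622^2) = 0.8218742
U = k * uc = 2.58 * 0.8218742
U = 2.1204

2.1204


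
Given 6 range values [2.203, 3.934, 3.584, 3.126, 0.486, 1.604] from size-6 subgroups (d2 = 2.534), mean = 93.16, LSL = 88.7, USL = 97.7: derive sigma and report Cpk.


R_bar = (2.203 + 3.934 + 3.584 + 3.126 + 0.486 + 1.604) / 6 = 2.4895
sigma = R_bar / d2 = 2.4895 / 2.534 = 0.98243883
Cp = (USL - LSL)/(6*sigma) = (97.7 - 88.7)/(6*0.98243883) = 1.5268
Cpu = (97.7 - 93.16)/(3*0.98243883) = 1.5404
Cpl = (93.16 - 88.7)/(3*0.98243883) = 1.5132
Cpk = min(Cpu, Cpl) = 1.5132

1.5132


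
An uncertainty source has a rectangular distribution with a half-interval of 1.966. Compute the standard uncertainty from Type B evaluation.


u_B = half_width / sqrt(3)
u_B = 1.966 / 1.7320508
u_B = 1.1351

1.1351


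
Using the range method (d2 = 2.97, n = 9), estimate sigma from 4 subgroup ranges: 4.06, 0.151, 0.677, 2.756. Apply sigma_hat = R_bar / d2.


R_bar = (4.06 + 0.151 + 0.677 + 2.756) / 4
R_bar = 7.644 / 4 = 1.911
sigma_hat = R_bar / d2 = 1.911 / 2.97 = 0.6434

0.6434


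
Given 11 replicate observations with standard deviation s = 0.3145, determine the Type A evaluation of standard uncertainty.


u_A = s / sqrt(n)
u_A = 0.3145 / sqrt(11)
u_A = 0.3145 / 3.3166248
u_A = 0.0948

0.0948


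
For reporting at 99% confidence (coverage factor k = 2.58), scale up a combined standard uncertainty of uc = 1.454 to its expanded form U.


U = k * uc
U = 2.58 * 1.454
U = 3.7513

3.7513


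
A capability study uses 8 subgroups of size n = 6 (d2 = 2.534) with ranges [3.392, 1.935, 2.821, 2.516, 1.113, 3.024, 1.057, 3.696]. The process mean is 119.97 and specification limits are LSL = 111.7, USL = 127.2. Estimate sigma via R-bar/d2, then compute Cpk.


R_bar = (3.392 + 1.935 + 2.821 + 2.516 + 1.113 + 3.024 + 1.057 + 3.696) / 8 = 2.44425
sigma = R_bar / d2 = 2.44425 / 2.534 = 0.96458169
Cp = (USL - LSL)/(6*sigma) = (127.2 - 111.7)/(6*0.96458169) = 2.6782
Cpu = (127.2 - 119.97)/(3*0.96458169) = 2.4985
Cpl = (119.97 - 111.7)/(3*0.96458169) = 2.8579
Cpk = min(Cpu, Cpl) = 2.4985

2.4985


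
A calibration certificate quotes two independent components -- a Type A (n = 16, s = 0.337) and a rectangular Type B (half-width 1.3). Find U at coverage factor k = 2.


u_A = s / sqrt(n) = 0.337 / sqrt(16) = 0.08425
u_B = half_width / sqrt(3) = 1.3 / sqrt(3) = 0.75055535
uc = sqrt(u_A^2 + u_B^2) = sqrt(0.08425^2 + 0.75055535^2) = 0.75526909
U = k * uc = 2 * 0.75526909
U = 1.5105

1.5105


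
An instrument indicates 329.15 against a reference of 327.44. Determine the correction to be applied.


Correction = standard - reading
= 327.44 - 329.15
= -1.7100

-1.7100


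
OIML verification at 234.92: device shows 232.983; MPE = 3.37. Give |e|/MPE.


e = indication - reference = 232.983 - 234.92 = -1.9370
|e| = 1.9370
ratio = |e| / MPE = 1.9370 / 3.37
ratio = 0.5748

0.5748


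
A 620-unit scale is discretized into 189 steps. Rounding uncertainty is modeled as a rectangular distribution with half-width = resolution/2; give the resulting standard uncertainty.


resolution = range / divisions
resolution = 620 / 189 = 3.2804233
u_res = resolution / (2*sqrt(3))
u_res = 3.2804233 / 3.4641016
u_res = 0.9470

0.9470


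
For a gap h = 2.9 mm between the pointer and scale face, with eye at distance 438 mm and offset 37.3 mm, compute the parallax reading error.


error = h * offset / d
= 2.9 * 37.3 / 438
= 0.2470

0.2470


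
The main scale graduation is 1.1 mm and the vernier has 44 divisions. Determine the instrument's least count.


LC = MSD / n_div
= 1.1 / 44
= 0.0250

0.0250


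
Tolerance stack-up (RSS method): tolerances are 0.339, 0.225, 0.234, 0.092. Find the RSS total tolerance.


RSS = sqrt(0.339^2 + 0.225^2 + 0.234^2 + 0.092^2)
= sqrt(0.228766)
= 0.4783

0.4783


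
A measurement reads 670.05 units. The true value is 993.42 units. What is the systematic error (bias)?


Systematic error = measured - true
= 670.05 - 993.42
= -323.3700

-323.3700


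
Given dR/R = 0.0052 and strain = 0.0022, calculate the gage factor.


GF = (dR/R) / epsilon
= 0.0052 / 0.0022
= 2.3636

2.3636


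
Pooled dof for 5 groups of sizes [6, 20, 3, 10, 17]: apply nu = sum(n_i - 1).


nu = sum_i (n_i - 1)
nu = ((6 - 1) + (20 - 1) + (3 - 1) + (10 - 1) + (17 - 1))
nu = 5 + 19 + 2 + 9 + 16
nu = 51

51


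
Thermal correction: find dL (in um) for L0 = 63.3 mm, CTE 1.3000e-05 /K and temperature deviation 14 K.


dL = L * alpha * dT
= 63.3 * 1.3000e-05 * 14
= 0.0115206 mm
dL_um = 0.0115206 * 1000 = 11.5206 um

11.5206


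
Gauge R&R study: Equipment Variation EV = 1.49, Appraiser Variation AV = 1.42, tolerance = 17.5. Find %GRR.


GRR = sqrt(EV^2 + AV^2) = sqrt(1.49^2 + 1.42^2) = 2.058276
%GRR = GRR / tol * 100 = 2.058276 / 17.5 * 100
%GRR = 11.7616

11.7616


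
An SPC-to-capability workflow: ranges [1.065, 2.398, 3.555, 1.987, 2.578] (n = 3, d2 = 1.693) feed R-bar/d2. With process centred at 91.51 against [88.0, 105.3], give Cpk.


R_bar = (1.065 + 2.398 + 3.555 + 1.987 + 2.578) / 5 = 2.3166
sigma = R_bar / d2 = 2.3166 / 1.693 = 1.3683402
Cp = (USL - LSL)/(6*sigma) = (105.3 - 88.0)/(6*1.3683402) = 2.1072
Cpu = (105.3 - 91.51)/(3*1.3683402) = 3.3593
Cpl = (91.51 - 88.0)/(3*1.3683402) = 0.8551
Cpk = min(Cpu, Cpl) = 0.8551

0.8551


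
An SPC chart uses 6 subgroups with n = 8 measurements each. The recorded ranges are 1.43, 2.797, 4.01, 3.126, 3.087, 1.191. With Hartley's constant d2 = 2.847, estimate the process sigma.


R_bar = (1.43 + 2.797 + 4.01 + 3.126 + 3.087 + 1.191) / 6
R_bar = 15.641 / 6 = 2.6068333
sigma_hat = R_bar / d2 = 2.6068333 / 2.847 = 0.9156

0.9156


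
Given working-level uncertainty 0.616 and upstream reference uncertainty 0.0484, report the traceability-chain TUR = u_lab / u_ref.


TUR = u_lab / u_ref
= 0.616 / 0.0484
= 12.7273

12.7273


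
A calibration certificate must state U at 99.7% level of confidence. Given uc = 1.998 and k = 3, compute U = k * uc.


U = k * uc
U = 3 * 1.998
U = 5.9940

5.9940


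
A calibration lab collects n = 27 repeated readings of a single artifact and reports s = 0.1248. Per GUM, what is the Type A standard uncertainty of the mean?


u_A = s / sqrt(n)
u_A = 0.1248 / sqrt(27)
u_A = 0.1248 / 5.1961524
u_A = 0.0240

0.0240


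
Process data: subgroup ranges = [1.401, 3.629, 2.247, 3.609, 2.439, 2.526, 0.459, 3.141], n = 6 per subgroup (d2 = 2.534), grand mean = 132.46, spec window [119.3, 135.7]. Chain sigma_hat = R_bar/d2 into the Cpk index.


R_bar = (1.401 + 3.629 + 2.247 + 3.609 + 2.439 + 2.526 + 0.459 + 3.141) / 8 = 2.431375
sigma = R_bar / d2 = 2.431375 / 2.534 = 0.95950079
Cp = (USL - LSL)/(6*sigma) = (135.7 - 119.3)/(6*0.95950079) = 2.8487
Cpu = (135.7 - 132.46)/(3*0.95950079) = 1.1256
Cpl = (132.46 - 119.3)/(3*0.95950079) = 4.5718
Cpk = min(Cpu, Cpl) = 1.1256

1.1256


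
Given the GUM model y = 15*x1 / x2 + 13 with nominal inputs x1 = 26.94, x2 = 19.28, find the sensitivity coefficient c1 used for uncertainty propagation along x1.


y = 15*x1 / x2 + 13
dy/dx1 = 15/x2
Evaluate at x2 = 19.28: c1 = 15 / 19.28
c1 = 0.7780

0.7780


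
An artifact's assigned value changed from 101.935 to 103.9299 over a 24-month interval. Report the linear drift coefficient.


rate = (v2 - v1) / months
= (103.9299 - 101.935) / 24
= 1.9949 / 24
= 0.0831

0.0831


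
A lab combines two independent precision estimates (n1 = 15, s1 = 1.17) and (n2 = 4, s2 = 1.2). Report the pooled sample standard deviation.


s_p = sqrt(((n1-1)*s1^2 + (n2-1)*s2^2) / (n1+n2-2))
numerator = (15-1)*1.17^2 + (4-1)*1.2^2 = 19.1646 + 4.32 = 23.4846
denominator = 15 + 4 - 2 = 17
s_p^2 = 23.4846 / 17 = 1.3814471
s_p = sqrt(1.3814471) = 1.1753

1.1753


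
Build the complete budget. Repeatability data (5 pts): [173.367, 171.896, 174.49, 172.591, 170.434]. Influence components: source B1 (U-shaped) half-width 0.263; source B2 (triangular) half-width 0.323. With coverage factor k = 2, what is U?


mean = (173.367 + 171.896 + 174.49 + 172.591 + 170.434) / 5 = 172.5556
s = sqrt(sum((x - mean)^2)/(n-1)) = 1.5278895
u_A = s / sqrt(n) = 1.5278895 / sqrt(5) = 0.68329296
u_B1 = 0.263 / sqrt(2) = 0.18596908
u_B2 = 0.323 / sqrt(6) = 0.1318642
uc = sqrt(0.68329296^2 + 0.18596908^2 + 0.1318642^2) = 0.72032072
U = k * uc = 2 * 0.72032072
U = 1.4406

1.4406


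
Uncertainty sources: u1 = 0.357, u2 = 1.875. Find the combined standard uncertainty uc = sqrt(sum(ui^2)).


uc = sqrt(0.357^2 + 1.875^2)
uc = sqrt(3.643074)
uc = 1.9087

1.9087


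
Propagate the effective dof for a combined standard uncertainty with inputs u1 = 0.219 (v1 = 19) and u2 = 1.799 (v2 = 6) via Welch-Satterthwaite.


uc = sqrt(u1^2 + u2^2) = sqrt(0.219^2 + 1.799^2) = 1.8122809
v_eff = uc^4 / (u1^4/v1 + u2^4/v2)
= 1.8122809^4 / (0.219^4/19 + 1.799^4/6)
= 10.787034 / 1.7458363
v_eff = 6.1787

6.1787


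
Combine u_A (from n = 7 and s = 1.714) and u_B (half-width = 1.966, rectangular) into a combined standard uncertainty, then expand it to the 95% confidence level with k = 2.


u_A = s / sqrt(n) = 1.714 / sqrt(7) = 0.64783111
u_B = half_width / sqrt(3) = 1.966 / sqrt(3) = 1.1350706
uc = sqrt(u_A^2 + u_B^2) = sqrt(0.64783111^2 + 1.1350706^2) = 1.3069317
U = k * uc = 2 * 1.3069317
U = 2.6139

2.6139


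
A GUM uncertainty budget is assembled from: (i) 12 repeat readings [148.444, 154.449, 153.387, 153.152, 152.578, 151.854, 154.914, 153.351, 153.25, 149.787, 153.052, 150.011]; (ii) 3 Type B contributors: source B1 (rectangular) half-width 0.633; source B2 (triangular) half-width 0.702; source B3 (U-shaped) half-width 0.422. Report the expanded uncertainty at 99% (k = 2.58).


mean = (148.444 + 154.449 + 153.387 + 153.152 + 152.578 + 151.854 + 154.914 + 153.351 + 153.25 + 149.787 + 153.052 + 150.011) / 12 = 152.3524167
s = sqrt(sum((x - mean)^2)/(n-1)) = 1.9678768
u_A = s / sqrt(n) = 1.9678768 / sqrt(12) = 0.5680771
u_B1 = 0.633 / sqrt(3) = 0.36546272
u_B2 = 0.702 / sqrt(6) = 0.2865903
u_B3 = 0.422 / sqrt(2) = 0.29839906
uc = sqrt(0.5680771^2 + 0.36546272^2 + 0.2865903^2 + 0.29839906^2) = 0.79211779
U = k * uc = 2.58 * 0.79211779
U = 2.0437

2.0437
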